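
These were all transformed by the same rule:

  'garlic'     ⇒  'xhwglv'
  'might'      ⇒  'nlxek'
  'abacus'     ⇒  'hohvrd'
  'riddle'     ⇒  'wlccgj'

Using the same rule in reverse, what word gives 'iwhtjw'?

prayer

g(6)→x(23) and a(0)→h(7) fit y≡7x+7 (mod 26); the inverse of 7 mod 26 is 15. This is an affine cipher: with a=0,…,z=25, each position x becomes (7x+7) mod 26.
Decoding iwhtjw: i(8)→15·(8−7)≡15=p; w(22)→15·(22−7)≡17=r; h(7)→15·(7−7)≡0=a; t(19)→15·(19−7)≡24=y; j(9)→15·(9−7)≡4=e; w(22)→15·(22−7)≡17=r (all mod 26).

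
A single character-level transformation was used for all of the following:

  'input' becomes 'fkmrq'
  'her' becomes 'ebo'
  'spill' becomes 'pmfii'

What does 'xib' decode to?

ale

Each letter is shifted forward by 23 in the alphabet (a Caesar shift of +23).
Decoding xib: x−23=a, i−23=l, b−23=e.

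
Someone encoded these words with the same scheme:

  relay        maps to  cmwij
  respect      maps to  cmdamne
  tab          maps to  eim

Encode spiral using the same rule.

daqciw

The shift depends on letter class: consonant r→c is +11, but vowel e→m is +8. Two shifts are in play — +8 for a/e/i/o/u, +11 for every other letter.
For spiral: s(cons)+11=d, p(cons)+11=a, i(vowel)+8=q, r(cons)+11=c, a(vowel)+8=i, l(cons)+11=w.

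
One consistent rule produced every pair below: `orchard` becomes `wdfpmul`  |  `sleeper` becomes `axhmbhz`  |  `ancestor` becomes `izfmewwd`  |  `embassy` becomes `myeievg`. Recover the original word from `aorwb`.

It's a Vigenère-style cipher with numeric key [8,12,3]: position i shifts by key[i mod 3].
Decoding aorwb: a−8=s, o−12=c, r−3=o, w−8=o, b−12=p.

scoop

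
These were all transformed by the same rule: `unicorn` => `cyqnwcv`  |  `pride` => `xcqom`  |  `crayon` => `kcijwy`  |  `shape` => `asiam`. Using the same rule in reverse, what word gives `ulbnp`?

match

A repeating key of period 2 is used — shifts +8, +11 over and over.
Decoding ulbnp: u−8=m, l−11=a, b−8=t, n−11=c, p−8=h.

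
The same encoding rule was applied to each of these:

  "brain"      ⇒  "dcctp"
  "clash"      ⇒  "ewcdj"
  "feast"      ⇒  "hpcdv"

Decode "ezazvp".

coyote

The shifts repeat in a cycle of length 2: positions 0,1,… shift by +2, +11, then the pattern repeats.
Decoding ezazvp: e−2=c, z−11=o, a−2=y, z−11=o, v−2=t, p−11=e.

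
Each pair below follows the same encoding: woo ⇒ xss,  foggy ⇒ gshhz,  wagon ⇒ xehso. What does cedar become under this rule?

diees

The shift depends on letter class: consonant w→x is +1, but vowel o→s is +4. The rule splits by letter class: vowels +4, consonants +1.
On cedar: c(cons)+1=d, e(vowel)+4=i, d(cons)+1=e, a(vowel)+4=e, r(cons)+1=s.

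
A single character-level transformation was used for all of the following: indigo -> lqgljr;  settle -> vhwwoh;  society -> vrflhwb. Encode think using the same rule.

Compare letters: i→l is +3, n→q is +3, d→g is +3 — a constant shift. Every letter moves 3 places later in the alphabet, wrapping around z→a.
For think: t+3=w, h+3=k, i+3=l, n+3=q, k+3=n.

wklqn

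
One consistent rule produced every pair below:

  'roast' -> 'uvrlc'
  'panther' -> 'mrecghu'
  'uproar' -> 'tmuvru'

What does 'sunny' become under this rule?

lteej

Treating letters as 0–25, the rule is x ↦ 17x + 17 (mod 26).
On sunny: s(18)→17·18+17≡11=l; u(20)→17·20+17≡19=t; n(13)→17·13+17≡4=e; n(13)→17·13+17≡4=e; y(24)→17·24+17≡9=j (all mod 26).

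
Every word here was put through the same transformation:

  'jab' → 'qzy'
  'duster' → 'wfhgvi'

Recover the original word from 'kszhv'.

phase

Each pair mirrors across the alphabet (j↔q, a↔z, b↔y): positions sum to 25. Each letter is replaced by its mirror in the alphabet: a↔z, b↔y, c↔x, and so on (the Atbash cipher).
Undoing it on kszhv: k↔p, s↔h, z↔a, h↔s, v↔e.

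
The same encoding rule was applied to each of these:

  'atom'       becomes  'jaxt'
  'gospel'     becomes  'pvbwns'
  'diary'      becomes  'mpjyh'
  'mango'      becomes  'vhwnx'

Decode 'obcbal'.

future

It's a Vigenère-style cipher with numeric key [9,7]: position i shifts by key[i mod 2].
Reversing it on obcbal: o−9=f, b−7=u, c−9=t, b−7=u, a−9=r, l−7=e.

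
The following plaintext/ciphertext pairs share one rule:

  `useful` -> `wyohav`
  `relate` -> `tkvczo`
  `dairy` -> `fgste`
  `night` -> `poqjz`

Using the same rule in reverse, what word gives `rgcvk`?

paste

Shifts by position in useful: pos 0: u→w (+2), pos 1: s→y (+6), pos 2: e→o (+10), pos 3: f→h (+2), pos 4: u→a (+6), pos 5: l→v (+10) — repeating every 3. A repeating key of period 3 is used — shifts +2, +6, +10 over and over.
Decoding rgcvk: r−2=p, g−6=a, c−10=s, v−2=t, k−6=e.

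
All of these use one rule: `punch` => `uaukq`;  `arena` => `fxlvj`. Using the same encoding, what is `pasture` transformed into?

ugzbdbp

In punch: p→u is +5, u→a is +6, n→u is +7, c→k is +8 — the shift increases by 1 each position. The shift increases by 1 at each position, starting from +5: 5, 6, 7, ….
For pasture: p+5=u, a+6=g, s+7=z, t+8=b, u+9=d, r+10=b, e+11=p.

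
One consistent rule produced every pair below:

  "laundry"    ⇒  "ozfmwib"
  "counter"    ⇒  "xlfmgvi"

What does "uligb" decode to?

Each letter is replaced by its mirror in the alphabet: a↔z, b↔y, c↔x, and so on (the Atbash cipher).
Reversing it on uligb: u↔f, l↔o, i↔r, g↔t, b↔y.

forty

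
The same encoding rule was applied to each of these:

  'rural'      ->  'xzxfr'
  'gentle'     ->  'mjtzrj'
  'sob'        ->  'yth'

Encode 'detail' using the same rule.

jjzfnr

Two shifts are in play — +5 for a/e/i/o/u, +6 for every other letter.
For detail: d(cons)+6=j, e(vowel)+5=j, t(cons)+6=z, a(vowel)+5=f, i(vowel)+5=n, l(cons)+6=r.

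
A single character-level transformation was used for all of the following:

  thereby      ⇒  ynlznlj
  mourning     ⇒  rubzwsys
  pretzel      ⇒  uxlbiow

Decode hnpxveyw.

chipmunk

Each letter shifts forward by (position + 5), i.e. 5, 6, 7, … — the shift grows by one for each successive letter.
Decoding hnpxveyw: h−5=c, n−6=h, p−7=i, x−8=p, v−9=m, e−10=u, y−11=n, w−12=k.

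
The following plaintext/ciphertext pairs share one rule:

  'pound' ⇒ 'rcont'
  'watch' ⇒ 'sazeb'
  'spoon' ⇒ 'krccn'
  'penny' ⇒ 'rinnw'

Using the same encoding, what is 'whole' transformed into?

Treating letters as 0–25, the rule is x ↦ 15x + 0 (mod 26).
On whole: w(22)→15·22+0≡18=s; h(7)→15·7+0≡1=b; o(14)→15·14+0≡2=c; l(11)→15·11+0≡9=j; e(4)→15·4+0≡8=i (all mod 26).

sbcji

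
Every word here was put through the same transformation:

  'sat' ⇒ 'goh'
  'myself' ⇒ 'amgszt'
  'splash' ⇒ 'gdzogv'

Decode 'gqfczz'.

Compare letters: s→g is +14, a→o is +14, t→h is +14 — a constant shift. Every letter moves 14 places later in the alphabet, wrapping around z→a.
Decoding gqfczz: g−14=s, q−14=c, f−14=r, c−14=o, z−14=l, z−14=l.

scroll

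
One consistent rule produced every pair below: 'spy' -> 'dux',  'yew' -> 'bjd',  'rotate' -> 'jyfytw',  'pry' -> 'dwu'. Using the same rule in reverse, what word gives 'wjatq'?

lover

Two steps: reverse the string, then apply a Caesar shift of +5.
Undoing it on wjatq: shift back: w−5=r, j−5=e, a−5=v, t−5=o, q−5=l → revol; then reverse → lover.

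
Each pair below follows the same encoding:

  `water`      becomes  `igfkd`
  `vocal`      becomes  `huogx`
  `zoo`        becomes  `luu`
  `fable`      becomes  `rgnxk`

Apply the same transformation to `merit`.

ykdof

The shift depends on letter class: consonant w→i is +12, but vowel a→g is +6. Two shifts are in play — +6 for a/e/i/o/u, +12 for every other letter.
For merit: m(cons)+12=y, e(vowel)+6=k, r(cons)+12=d, i(vowel)+6=o, t(cons)+12=f.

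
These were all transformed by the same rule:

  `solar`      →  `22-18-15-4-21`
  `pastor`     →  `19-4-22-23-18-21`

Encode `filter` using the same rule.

9-12-15-23-8-21

s is letter #19 and maps to 22: an offset of 3. Letters become their 1-based position plus 3 (so a→4, b→5, …).
Applying it to filter: f=6→9, i=9→12, l=12→15, t=20→23, e=5→8, r=18→21.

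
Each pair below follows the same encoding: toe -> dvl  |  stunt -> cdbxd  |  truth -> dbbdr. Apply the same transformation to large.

vhbql

Two shifts are in play — +7 for a/e/i/o/u, +10 for every other letter.
Applying it to large: l(cons)+10=v, a(vowel)+7=h, r(cons)+10=b, g(cons)+10=q, e(vowel)+7=l.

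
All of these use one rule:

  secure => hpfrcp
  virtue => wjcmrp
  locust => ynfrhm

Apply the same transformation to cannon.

This is an affine cipher: with a=0,…,z=25, each position x becomes (5x+21) mod 26.
For cannon: c(2)→5·2+21≡5=f; a(0)→5·0+21≡21=v; n(13)→5·13+21≡8=i; n(13)→5·13+21≡8=i; o(14)→5·14+21≡13=n; n(13)→5·13+21≡8=i (all mod 26).

fviini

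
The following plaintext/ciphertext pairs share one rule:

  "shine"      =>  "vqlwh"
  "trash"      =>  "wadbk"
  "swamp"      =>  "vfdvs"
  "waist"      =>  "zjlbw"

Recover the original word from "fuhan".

Shifts by position in shine: pos 0: s→v (+3), pos 1: h→q (+9), pos 2: i→l (+3), pos 3: n→w (+9) — repeating every 2. It's a Vigenère-style cipher with numeric key [3,9]: position i shifts by key[i mod 2].
Reversing it on fuhan: f−3=c, u−9=l, h−3=e, a−9=r, n−3=k.

clerk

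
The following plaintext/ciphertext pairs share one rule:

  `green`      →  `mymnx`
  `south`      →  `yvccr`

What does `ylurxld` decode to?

seminar

In green: g→m is +6, r→y is +7, e→m is +8, e→n is +9 — the shift increases by 1 each position. The shift increases by 1 at each position, starting from +6: 6, 7, 8, ….
Decoding ylurxld: y−6=s, l−7=e, u−8=m, r−9=i, x−10=n, l−11=a, d−12=r.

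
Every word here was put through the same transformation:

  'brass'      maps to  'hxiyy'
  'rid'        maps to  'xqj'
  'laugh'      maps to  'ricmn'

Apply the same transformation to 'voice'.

bwqim

The shift depends on letter class: consonant b→h is +6, but vowel a→i is +8. The rule splits by letter class: vowels +8, consonants +6.
Applying it to voice: v(cons)+6=b, o(vowel)+8=w, i(vowel)+8=q, c(cons)+6=i, e(vowel)+8=m.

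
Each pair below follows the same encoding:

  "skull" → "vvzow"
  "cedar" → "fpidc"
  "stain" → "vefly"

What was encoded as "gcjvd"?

Shifts by position in skull: pos 0: s→v (+3), pos 1: k→v (+11), pos 2: u→z (+5), pos 3: l→o (+3), pos 4: l→w (+11) — repeating every 3. It's a Vigenère-style cipher with numeric key [3,11,5]: position i shifts by key[i mod 3].
Decoding gcjvd: g−3=d, c−11=r, j−5=e, v−3=s, d−11=s.

dress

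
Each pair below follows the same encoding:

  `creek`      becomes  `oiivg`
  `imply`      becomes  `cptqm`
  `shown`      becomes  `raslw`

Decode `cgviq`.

mercy

The output letters match the input read backwards, each shifted +4: creek reversed is keerc. Two steps: reverse the string, then apply a Caesar shift of +4.
Undoing it on cgviq: shift back: c−4=y, g−4=c, v−4=r, i−4=e, q−4=m → ycrem; then reverse → mercy.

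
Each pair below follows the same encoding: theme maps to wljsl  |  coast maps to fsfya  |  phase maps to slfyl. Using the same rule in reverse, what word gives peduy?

mayor

The shift increases by 1 at each position, starting from +3: 3, 4, 5, ….
Reversing it on peduy: p−3=m, e−4=a, d−5=y, u−6=o, y−7=r.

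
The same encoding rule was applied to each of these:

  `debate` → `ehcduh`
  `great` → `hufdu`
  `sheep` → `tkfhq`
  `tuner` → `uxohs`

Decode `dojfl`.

The shifts repeat in a cycle of length 2: positions 0,1,… shift by +1, +3, then the pattern repeats.
Decoding dojfl: d−1=c, o−3=l, j−1=i, f−3=c, l−1=k.

click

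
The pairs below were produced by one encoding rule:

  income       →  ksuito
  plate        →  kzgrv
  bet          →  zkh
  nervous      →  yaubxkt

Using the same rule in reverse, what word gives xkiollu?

The output letters match the input read backwards, each shifted +6: income reversed is emocni. The word is reversed, then every letter is shifted forward by 6.
Reversing it on xkiollu: shift back: x−6=r, k−6=e, i−6=c, o−6=i, l−6=f, l−6=f, u−6=o → reciffo; then reverse → officer.

officer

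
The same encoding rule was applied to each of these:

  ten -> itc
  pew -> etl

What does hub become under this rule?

It's a constant shift of +15 (ROT15).
Applying it to hub: h+15=w, u+15=j, b+15=q.

wjq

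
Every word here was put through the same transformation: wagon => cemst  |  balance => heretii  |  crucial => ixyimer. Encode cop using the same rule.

isv

The shift depends on letter class: consonant w→c is +6, but vowel a→e is +4. Vowels shift forward by 4 and consonants shift forward by 6.
Applying it to cop: c(cons)+6=i, o(vowel)+4=s, p(cons)+6=v.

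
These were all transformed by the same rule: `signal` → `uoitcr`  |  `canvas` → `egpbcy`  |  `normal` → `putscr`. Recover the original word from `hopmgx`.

Shifts by position in signal: pos 0: s→u (+2), pos 1: i→o (+6), pos 2: g→i (+2), pos 3: n→t (+6) — repeating every 2. A repeating key of period 2 is used — shifts +2, +6 over and over.
Reversing it on hopmgx: h−2=f, o−6=i, p−2=n, m−6=g, g−2=e, x−6=r.

finger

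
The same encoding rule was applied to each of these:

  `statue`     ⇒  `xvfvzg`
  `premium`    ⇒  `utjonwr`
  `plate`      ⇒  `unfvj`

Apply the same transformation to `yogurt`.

Shifts by position in statue: pos 0: s→x (+5), pos 1: t→v (+2), pos 2: a→f (+5), pos 3: t→v (+2) — repeating every 2. A repeating key of period 2 is used — shifts +5, +2 over and over.
On yogurt: y+5=d, o+2=q, g+5=l, u+2=w, r+5=w, t+2=v.

dqlwwv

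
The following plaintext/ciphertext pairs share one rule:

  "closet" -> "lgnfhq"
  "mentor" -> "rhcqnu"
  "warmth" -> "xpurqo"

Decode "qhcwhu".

tender

c(2)→l(11) and l(11)→g(6) fit y≡11x+15 (mod 26); the inverse of 11 mod 26 is 19. Each letter's alphabet position (a=0..z=25) is mapped through 11·x+15 mod 26 — an affine cipher.
Undoing it on qhcwhu: q(16)→19·(16−15)≡19=t; h(7)→19·(7−15)≡4=e; c(2)→19·(2−15)≡13=n; w(22)→19·(22−15)≡3=d; h(7)→19·(7−15)≡4=e; u(20)→19·(20−15)≡17=r (all mod 26).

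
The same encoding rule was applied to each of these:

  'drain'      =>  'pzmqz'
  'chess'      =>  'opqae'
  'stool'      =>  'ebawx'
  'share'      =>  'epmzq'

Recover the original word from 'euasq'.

smoke

Shifts by position in drain: pos 0: d→p (+12), pos 1: r→z (+8), pos 2: a→m (+12), pos 3: i→q (+8) — repeating every 2. It's a Vigenère-style cipher with numeric key [12,8]: position i shifts by key[i mod 2].
Reversing it on euasq: e−12=s, u−8=m, a−12=o, s−8=k, q−12=e.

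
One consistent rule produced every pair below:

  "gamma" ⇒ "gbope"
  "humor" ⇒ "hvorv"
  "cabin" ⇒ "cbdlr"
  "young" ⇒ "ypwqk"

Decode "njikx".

night

In gamma: g→g is +0, a→b is +1, m→o is +2, m→p is +3 — the shift increases by 1 each position. The shift increases by 1 at each position, starting from +0: 0, 1, 2, ….
Decoding njikx: n−0=n, j−1=i, i−2=g, k−3=h, x−4=t.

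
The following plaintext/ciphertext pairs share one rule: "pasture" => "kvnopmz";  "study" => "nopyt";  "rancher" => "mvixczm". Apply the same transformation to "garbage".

bvmwvbz

Compare letters: p→k is +21, a→v is +21, s→n is +21 — a constant shift. It's a constant shift of +21 (ROT21).
For garbage: g+21=b, a+21=v, r+21=m, b+21=w, a+21=v, g+21=b, e+21=z.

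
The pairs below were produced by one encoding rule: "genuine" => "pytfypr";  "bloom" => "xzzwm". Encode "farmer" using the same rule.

The word is reversed, then every letter is shifted forward by 11.
For farmer: reverse → remraf; then shift: r+11=c, e+11=p, m+11=x, r+11=c, a+11=l, f+11=q.

cpxclq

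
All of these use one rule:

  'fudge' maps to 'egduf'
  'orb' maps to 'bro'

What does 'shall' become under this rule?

llahs

The output letters match the input read backwards: fudge reversed is egduf. The word is simply reversed.
For shall: reverse → llahs.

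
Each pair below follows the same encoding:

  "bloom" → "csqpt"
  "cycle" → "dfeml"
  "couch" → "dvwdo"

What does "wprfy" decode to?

viper

A repeating key of period 3 is used — shifts +1, +7, +2 over and over.
Decoding wprfy: w−1=v, p−7=i, r−2=p, f−1=e, y−7=r.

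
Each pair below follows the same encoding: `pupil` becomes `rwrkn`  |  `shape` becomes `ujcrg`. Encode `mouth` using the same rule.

oqwvj

This is a Caesar cipher with shift 2.
On mouth: m+2=o, o+2=q, u+2=w, t+2=v, h+2=j.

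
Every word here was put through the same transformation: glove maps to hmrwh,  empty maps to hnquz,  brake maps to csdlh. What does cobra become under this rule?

The shift depends on letter class: consonant g→h is +1, but vowel o→r is +3. Vowels shift forward by 3 and consonants shift forward by 1.
Applying it to cobra: c(cons)+1=d, o(vowel)+3=r, b(cons)+1=c, r(cons)+1=s, a(vowel)+3=d.

drcsd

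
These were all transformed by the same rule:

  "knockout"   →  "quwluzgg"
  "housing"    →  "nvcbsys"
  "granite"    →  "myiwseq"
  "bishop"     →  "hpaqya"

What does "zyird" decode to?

The shift increases by 1 at each position, starting from +6: 6, 7, 8, ….
Undoing it on zyird: z−6=t, y−7=r, i−8=a, r−9=i, d−10=t.

trait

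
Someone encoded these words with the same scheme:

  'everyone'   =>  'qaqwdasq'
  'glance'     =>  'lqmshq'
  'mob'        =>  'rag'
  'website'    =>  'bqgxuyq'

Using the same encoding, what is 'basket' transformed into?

The shift depends on letter class: consonant v→a is +5, but vowel e→q is +12. The rule splits by letter class: vowels +12, consonants +5.
Applying it to basket: b(cons)+5=g, a(vowel)+12=m, s(cons)+5=x, k(cons)+5=p, e(vowel)+12=q, t(cons)+5=y.

gmxpqy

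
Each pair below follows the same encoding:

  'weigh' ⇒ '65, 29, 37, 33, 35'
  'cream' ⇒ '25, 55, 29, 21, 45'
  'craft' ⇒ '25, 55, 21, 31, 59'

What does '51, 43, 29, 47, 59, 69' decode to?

plenty

w(#23)→65 and e(#5)→29: differences scale by 2, so n = 2·pos + 19. Each letter becomes 2×(its alphabet position, a=1..z=26) + 19.
Decoding 51, 43, 29, 47, 59, 69: 51→(51−19)÷2=16=p, 43→(43−19)÷2=12=l, 29→(29−19)÷2=5=e, 47→(47−19)÷2=14=n, 59→(59−19)÷2=20=t, 69→(69−19)÷2=25=y.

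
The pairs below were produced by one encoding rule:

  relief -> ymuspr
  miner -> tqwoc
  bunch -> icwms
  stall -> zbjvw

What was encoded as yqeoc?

In relief: r→y is +7, e→m is +8, l→u is +9, i→s is +10 — the shift increases by 1 each position. Letter i (0-indexed) is shifted by i+7, so successive shifts are 7, 8, 9, ….
Reversing it on yqeoc: y−7=r, q−8=i, e−9=v, o−10=e, c−11=r.

river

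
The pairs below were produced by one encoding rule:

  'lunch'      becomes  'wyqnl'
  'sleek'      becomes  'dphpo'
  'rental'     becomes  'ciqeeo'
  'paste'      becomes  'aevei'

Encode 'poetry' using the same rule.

ashevb

Shifts by position in lunch: pos 0: l→w (+11), pos 1: u→y (+4), pos 2: n→q (+3), pos 3: c→n (+11), pos 4: h→l (+4) — repeating every 3. It's a Vigenère-style cipher with numeric key [11,4,3]: position i shifts by key[i mod 3].
On poetry: p+11=a, o+4=s, e+3=h, t+11=e, r+4=v, y+3=b.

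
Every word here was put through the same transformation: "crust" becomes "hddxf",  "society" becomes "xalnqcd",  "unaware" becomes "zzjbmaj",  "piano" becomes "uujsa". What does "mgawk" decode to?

A repeating key of period 3 is used — shifts +5, +12, +9 over and over.
Undoing it on mgawk: m−5=h, g−12=u, a−9=r, w−5=r, k−12=y.

hurry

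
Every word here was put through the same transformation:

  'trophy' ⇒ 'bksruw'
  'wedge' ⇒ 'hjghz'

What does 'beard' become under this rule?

The output letters match the input read backwards, each shifted +3: trophy reversed is yhport. The word is reversed, then every letter is shifted forward by 3.
For beard: reverse → draeb; then shift: d+3=g, r+3=u, a+3=d, e+3=h, b+3=e.

gudhe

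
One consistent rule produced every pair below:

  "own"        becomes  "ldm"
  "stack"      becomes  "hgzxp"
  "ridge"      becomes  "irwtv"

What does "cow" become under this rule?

Each pair mirrors across the alphabet (o↔l, w↔d, n↔m): positions sum to 25. Each letter is replaced by its mirror in the alphabet: a↔z, b↔y, c↔x, and so on (the Atbash cipher).
On cow: c↔x, o↔l, w↔d.

xld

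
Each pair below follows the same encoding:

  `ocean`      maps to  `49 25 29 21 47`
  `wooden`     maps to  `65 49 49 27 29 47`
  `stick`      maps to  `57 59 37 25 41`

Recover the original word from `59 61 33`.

tug

o(#15)→49 and c(#3)→25: differences scale by 2, so n = 2·pos + 19. The formula is n = 2×(alphabet index, a=1) + 19.
Undoing it on 59 61 33: 59→(59−19)÷2=20=t, 61→(61−19)÷2=21=u, 33→(33−19)÷2=7=g.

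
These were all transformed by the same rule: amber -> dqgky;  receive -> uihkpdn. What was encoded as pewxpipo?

marriage

In amber: a→d is +3, m→q is +4, b→g is +5, e→k is +6 — the shift increases by 1 each position. Letter i (0-indexed) is shifted by i+3, so successive shifts are 3, 4, 5, ….
Reversing it on pewxpipo: p−3=m, e−4=a, w−5=r, x−6=r, p−7=i, i−8=a, p−9=g, o−10=e.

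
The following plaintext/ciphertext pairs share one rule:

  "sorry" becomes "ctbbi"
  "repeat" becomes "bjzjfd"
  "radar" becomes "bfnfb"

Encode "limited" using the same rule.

vnwndjn

The shift depends on letter class: consonant s→c is +10, but vowel o→t is +5. The rule splits by letter class: vowels +5, consonants +10.
For limited: l(cons)+10=v, i(vowel)+5=n, m(cons)+10=w, i(vowel)+5=n, t(cons)+10=d, e(vowel)+5=j, d(cons)+10=n.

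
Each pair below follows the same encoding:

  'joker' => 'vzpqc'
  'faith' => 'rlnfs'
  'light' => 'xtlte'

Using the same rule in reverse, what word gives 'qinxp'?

Shifts by position in joker: pos 0: j→v (+12), pos 1: o→z (+11), pos 2: k→p (+5), pos 3: e→q (+12), pos 4: r→c (+11) — repeating every 3. A repeating key of period 3 is used — shifts +12, +11, +5 over and over.
Decoding qinxp: q−12=e, i−11=x, n−5=i, x−12=l, p−11=e.

exile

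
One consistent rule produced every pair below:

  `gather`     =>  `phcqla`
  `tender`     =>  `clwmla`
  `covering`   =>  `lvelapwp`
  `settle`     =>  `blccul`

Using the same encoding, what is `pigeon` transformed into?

ypplvw

Two shifts are in play — +7 for a/e/i/o/u, +9 for every other letter.
On pigeon: p(cons)+9=y, i(vowel)+7=p, g(cons)+9=p, e(vowel)+7=l, o(vowel)+7=v, n(cons)+9=w.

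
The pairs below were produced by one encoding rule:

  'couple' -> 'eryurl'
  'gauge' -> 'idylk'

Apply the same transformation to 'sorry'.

The shift increases by 1 at each position, starting from +2: 2, 3, 4, ….
Applying it to sorry: s+2=u, o+3=r, r+4=v, r+5=w, y+6=e.

urvwe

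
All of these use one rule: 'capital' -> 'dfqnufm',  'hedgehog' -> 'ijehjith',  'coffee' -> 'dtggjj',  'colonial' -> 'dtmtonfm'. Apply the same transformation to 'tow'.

utx

The rule splits by letter class: vowels +5, consonants +1.
On tow: t(cons)+1=u, o(vowel)+5=t, w(cons)+1=x.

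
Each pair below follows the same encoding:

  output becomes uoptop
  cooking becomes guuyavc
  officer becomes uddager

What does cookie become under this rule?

guuyae

o(14)→u(20) and u(20)→o(14) fit y≡25x+8 (mod 26); the inverse of 25 mod 26 is 25. Each letter's alphabet position (a=0..z=25) is mapped through 25·x+8 mod 26 — an affine cipher.
For cookie: c(2)→25·2+8≡6=g; o(14)→25·14+8≡20=u; o(14)→25·14+8≡20=u; k(10)→25·10+8≡24=y; i(8)→25·8+8≡0=a; e(4)→25·4+8≡4=e (all mod 26).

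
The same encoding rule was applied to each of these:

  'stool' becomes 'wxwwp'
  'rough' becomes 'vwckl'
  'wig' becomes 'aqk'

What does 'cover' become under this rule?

The shift depends on letter class: consonant s→w is +4, but vowel o→w is +8. Two shifts are in play — +8 for a/e/i/o/u, +4 for every other letter.
Applying it to cover: c(cons)+4=g, o(vowel)+8=w, v(cons)+4=z, e(vowel)+8=m, r(cons)+4=v.

gwzmv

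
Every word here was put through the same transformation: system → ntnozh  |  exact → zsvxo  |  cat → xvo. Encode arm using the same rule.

Every letter moves 21 places later in the alphabet, wrapping around z→a.
On arm: a+21=v, r+21=m, m+21=h.

vmh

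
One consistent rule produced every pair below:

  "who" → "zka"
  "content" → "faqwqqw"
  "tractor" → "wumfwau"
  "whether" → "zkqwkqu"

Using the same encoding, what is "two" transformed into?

Two shifts are in play — +12 for a/e/i/o/u, +3 for every other letter.
For two: t(cons)+3=w, w(cons)+3=z, o(vowel)+12=a.

wza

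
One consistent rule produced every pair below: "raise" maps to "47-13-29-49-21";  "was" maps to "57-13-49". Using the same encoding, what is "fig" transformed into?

23-29-25

The formula is n = 2×(alphabet index, a=1) + 11.
Applying it to fig: f=6→23, i=9→29, g=7→25.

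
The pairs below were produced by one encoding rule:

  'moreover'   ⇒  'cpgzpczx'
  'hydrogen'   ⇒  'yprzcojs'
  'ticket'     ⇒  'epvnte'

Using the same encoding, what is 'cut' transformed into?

efn

Read the word backwards and shift each letter +11.
On cut: reverse → tuc; then shift: t+11=e, u+11=f, c+11=n.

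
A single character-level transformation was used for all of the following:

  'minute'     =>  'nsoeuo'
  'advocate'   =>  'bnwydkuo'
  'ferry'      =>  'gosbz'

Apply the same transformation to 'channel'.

drbxoom

Shifts by position in minute: pos 0: m→n (+1), pos 1: i→s (+10), pos 2: n→o (+1), pos 3: u→e (+10) — repeating every 2. The shifts repeat in a cycle of length 2: positions 0,1,… shift by +1, +10, then the pattern repeats.
On channel: c+1=d, h+10=r, a+1=b, n+10=x, n+1=o, e+10=o, l+1=m.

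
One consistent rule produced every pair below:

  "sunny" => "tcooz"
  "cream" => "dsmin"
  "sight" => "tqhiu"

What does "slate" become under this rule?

Vowels shift forward by 8 and consonants shift forward by 1.
Applying it to slate: s(cons)+1=t, l(cons)+1=m, a(vowel)+8=i, t(cons)+1=u, e(vowel)+8=m.

tmium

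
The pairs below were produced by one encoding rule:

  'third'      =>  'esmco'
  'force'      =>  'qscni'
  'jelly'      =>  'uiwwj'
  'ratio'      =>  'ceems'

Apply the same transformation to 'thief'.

esmiq

The shift depends on letter class: consonant t→e is +11, but vowel i→m is +4. Vowels shift forward by 4 and consonants shift forward by 11.
Applying it to thief: t(cons)+11=e, h(cons)+11=s, i(vowel)+4=m, e(vowel)+4=i, f(cons)+11=q.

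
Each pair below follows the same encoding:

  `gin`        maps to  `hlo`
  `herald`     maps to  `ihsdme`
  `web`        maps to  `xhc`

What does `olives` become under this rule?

The rule splits by letter class: vowels +3, consonants +1.
For olives: o(vowel)+3=r, l(cons)+1=m, i(vowel)+3=l, v(cons)+1=w, e(vowel)+3=h, s(cons)+1=t.

rmlwht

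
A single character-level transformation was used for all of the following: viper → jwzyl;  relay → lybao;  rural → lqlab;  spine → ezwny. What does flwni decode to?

drink

v(21)→j(9) and i(8)→w(22) fit y≡19x+0 (mod 26); the inverse of 19 mod 26 is 11. This is an affine cipher: with a=0,…,z=25, each position x becomes (19x+0) mod 26.
Undoing it on flwni: f(5)→11·(5−0)≡3=d; l(11)→11·(11−0)≡17=r; w(22)→11·(22−0)≡8=i; n(13)→11·(13−0)≡13=n; i(8)→11·(8−0)≡10=k (all mod 26).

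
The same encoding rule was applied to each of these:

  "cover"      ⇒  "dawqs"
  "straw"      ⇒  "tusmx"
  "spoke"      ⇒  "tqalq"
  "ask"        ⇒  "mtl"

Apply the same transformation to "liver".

muwqs

The shift depends on letter class: consonant c→d is +1, but vowel o→a is +12. Two shifts are in play — +12 for a/e/i/o/u, +1 for every other letter.
Applying it to liver: l(cons)+1=m, i(vowel)+12=u, v(cons)+1=w, e(vowel)+12=q, r(cons)+1=s.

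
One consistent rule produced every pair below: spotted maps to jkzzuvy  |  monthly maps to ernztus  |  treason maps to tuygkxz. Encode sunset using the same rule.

zkytay

The output letters match the input read backwards, each shifted +6: spotted reversed is dettops. Read the word backwards and shift each letter +6.
Applying it to sunset: reverse → tesnus; then shift: t+6=z, e+6=k, s+6=y, n+6=t, u+6=a, s+6=y.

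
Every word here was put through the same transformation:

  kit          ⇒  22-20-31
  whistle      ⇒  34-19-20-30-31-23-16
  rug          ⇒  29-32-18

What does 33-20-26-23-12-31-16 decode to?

violate

k is letter #11 and maps to 22: an offset of 11. Each letter is replaced by its alphabet position (a=1..z=26) + 11.
Undoing it on 33-20-26-23-12-31-16: 33→(33−11)÷1=22=v, 20→(20−11)÷1=9=i, 26→(26−11)÷1=15=o, 23→(23−11)÷1=12=l, 12→(12−11)÷1=1=a, 31→(31−11)÷1=20=t, 16→(16−11)÷1=5=e.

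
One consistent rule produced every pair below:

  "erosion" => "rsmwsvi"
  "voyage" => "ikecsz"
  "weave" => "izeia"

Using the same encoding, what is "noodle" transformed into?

iphssr

The output letters match the input read backwards, each shifted +4: erosion reversed is noisore. The word is reversed, then every letter is shifted forward by 4.
On noodle: reverse → eldoon; then shift: e+4=i, l+4=p, d+4=h, o+4=s, o+4=s, n+4=r.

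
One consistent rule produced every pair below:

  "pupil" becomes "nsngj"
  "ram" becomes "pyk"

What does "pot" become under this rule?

nmr

Compare letters: p→n is +24, u→s is +24, p→n is +24 — a constant shift. This is a Caesar cipher with shift 24.
Applying it to pot: p+24=n, o+24=m, t+24=r.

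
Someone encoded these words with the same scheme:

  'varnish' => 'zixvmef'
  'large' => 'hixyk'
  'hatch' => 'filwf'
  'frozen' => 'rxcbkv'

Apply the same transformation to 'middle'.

omddhk

v(21)→z(25) and a(0)→i(8) fit y≡7x+8 (mod 26); the inverse of 7 mod 26 is 15. Each letter's alphabet position (a=0..z=25) is mapped through 7·x+8 mod 26 — an affine cipher.
Applying it to middle: m(12)→7·12+8≡14=o; i(8)→7·8+8≡12=m; d(3)→7·3+8≡3=d; d(3)→7·3+8≡3=d; l(11)→7·11+8≡7=h; e(4)→7·4+8≡10=k (all mod 26).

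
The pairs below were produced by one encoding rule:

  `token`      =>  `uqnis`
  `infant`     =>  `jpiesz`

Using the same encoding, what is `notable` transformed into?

The shift increases by 1 at each position, starting from +1: 1, 2, 3, ….
Applying it to notable: n+1=o, o+2=q, t+3=w, a+4=e, b+5=g, l+6=r, e+7=l.

oqwegrl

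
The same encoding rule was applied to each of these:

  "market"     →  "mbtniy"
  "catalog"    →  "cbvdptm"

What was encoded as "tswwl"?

In market: m→m is +0, a→b is +1, r→t is +2, k→n is +3 — the shift increases by 1 each position. The shift increases by 1 at each position, starting from +0: 0, 1, 2, ….
Decoding tswwl: t−0=t, s−1=r, w−2=u, w−3=t, l−4=h.

truth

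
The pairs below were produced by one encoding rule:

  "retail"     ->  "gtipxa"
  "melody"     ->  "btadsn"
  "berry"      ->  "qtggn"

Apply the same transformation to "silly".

Compare letters: r→g is +15, e→t is +15, t→i is +15 — a constant shift. Every letter moves 15 places later in the alphabet, wrapping around z→a.
Applying it to silly: s+15=h, i+15=x, l+15=a, l+15=a, y+15=n.

hxaan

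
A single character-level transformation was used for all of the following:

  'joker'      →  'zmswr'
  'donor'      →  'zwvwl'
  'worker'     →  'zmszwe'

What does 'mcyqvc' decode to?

unique

Read the word backwards and shift each letter +8.
Decoding mcyqvc: shift back: m−8=e, c−8=u, y−8=q, q−8=i, v−8=n, c−8=u → euqinu; then reverse → unique.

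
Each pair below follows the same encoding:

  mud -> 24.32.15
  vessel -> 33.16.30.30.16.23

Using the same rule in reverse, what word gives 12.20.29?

m is letter #13 and maps to 24: an offset of 11. The number is (letter's place in the alphabet, a=1) + 11.
Decoding 12.20.29: 12→(12−11)÷1=1=a, 20→(20−11)÷1=9=i, 29→(29−11)÷1=18=r.

air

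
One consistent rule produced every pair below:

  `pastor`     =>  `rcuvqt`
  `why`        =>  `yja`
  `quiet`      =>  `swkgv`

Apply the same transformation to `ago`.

ciq

Compare letters: p→r is +2, a→c is +2, s→u is +2 — a constant shift. Each letter is shifted forward by 2 in the alphabet (a Caesar shift of +2).
For ago: a+2=c, g+2=i, o+2=q.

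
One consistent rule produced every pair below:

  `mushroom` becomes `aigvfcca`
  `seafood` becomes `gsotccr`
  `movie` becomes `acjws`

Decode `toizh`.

fault

Every letter moves 14 places later in the alphabet, wrapping around z→a.
Undoing it on toizh: t−14=f, o−14=a, i−14=u, z−14=l, h−14=t.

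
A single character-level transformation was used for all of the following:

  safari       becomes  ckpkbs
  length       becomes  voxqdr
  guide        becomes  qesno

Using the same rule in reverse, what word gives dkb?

tar

This is a Caesar cipher with shift 10.
Reversing it on dkb: d−10=t, k−10=a, b−10=r.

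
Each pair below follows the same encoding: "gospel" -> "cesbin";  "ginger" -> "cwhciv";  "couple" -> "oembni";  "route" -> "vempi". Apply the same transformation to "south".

g(6)→c(2) and o(14)→e(4) fit y≡23x+20 (mod 26); the inverse of 23 mod 26 is 17. This is an affine cipher: with a=0,…,z=25, each position x becomes (23x+20) mod 26.
Applying it to south: s(18)→23·18+20≡18=s; o(14)→23·14+20≡4=e; u(20)→23·20+20≡12=m; t(19)→23·19+20≡15=p; h(7)→23·7+20≡25=z (all mod 26).

sempz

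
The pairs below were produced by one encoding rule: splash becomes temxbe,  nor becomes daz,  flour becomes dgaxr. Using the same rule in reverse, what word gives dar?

for

The output letters match the input read backwards, each shifted +12: splash reversed is hsalps. The word is reversed, then every letter is shifted forward by 12.
Reversing it on dar: shift back: d−12=r, a−12=o, r−12=f → rof; then reverse → for.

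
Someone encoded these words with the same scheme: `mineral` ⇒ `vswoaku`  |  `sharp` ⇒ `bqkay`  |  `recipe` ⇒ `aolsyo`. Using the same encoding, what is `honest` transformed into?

qywobc

The shift depends on letter class: consonant m→v is +9, but vowel i→s is +10. Vowels shift forward by 10 and consonants shift forward by 9.
Applying it to honest: h(cons)+9=q, o(vowel)+10=y, n(cons)+9=w, e(vowel)+10=o, s(cons)+9=b, t(cons)+9=c.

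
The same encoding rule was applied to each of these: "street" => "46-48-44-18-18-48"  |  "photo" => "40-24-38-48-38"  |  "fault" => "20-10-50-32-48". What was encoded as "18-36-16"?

s(#19)→46 and t(#20)→48: differences scale by 2, so n = 2·pos + 8. With a=1..z=26, the number is 2·pos + 8.
Reversing it on 18-36-16: 18→(18−8)÷2=5=e, 36→(36−8)÷2=14=n, 16→(16−8)÷2=4=d.

end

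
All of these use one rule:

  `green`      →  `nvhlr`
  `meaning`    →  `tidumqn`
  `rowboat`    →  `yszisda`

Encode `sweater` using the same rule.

zahhxhy

A repeating key of period 3 is used — shifts +7, +4, +3 over and over.
For sweater: s+7=z, w+4=a, e+3=h, a+7=h, t+4=x, e+3=h, r+7=y.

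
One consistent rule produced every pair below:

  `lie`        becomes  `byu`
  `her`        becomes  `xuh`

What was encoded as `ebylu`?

Compare letters: l→b is +16, i→y is +16, e→u is +16 — a constant shift. Every letter moves 16 places later in the alphabet, wrapping around z→a.
Decoding ebylu: e−16=o, b−16=l, y−16=i, l−16=v, u−16=e.

olive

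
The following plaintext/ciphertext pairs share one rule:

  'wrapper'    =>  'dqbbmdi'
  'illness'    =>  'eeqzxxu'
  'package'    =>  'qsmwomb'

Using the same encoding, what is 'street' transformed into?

fqqdfe

The word is reversed, then every letter is shifted forward by 12.
For street: reverse → teerts; then shift: t+12=f, e+12=q, e+12=q, r+12=d, t+12=f, s+12=e.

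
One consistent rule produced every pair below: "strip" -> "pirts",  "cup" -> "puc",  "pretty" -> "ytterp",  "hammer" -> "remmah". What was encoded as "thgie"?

It's just the letters in reverse order.
Undoing it on thgie: then reverse → eight.

eight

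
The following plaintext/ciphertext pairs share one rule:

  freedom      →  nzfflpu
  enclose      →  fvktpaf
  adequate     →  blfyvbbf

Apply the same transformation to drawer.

The rule splits by letter class: vowels +1, consonants +8.
For drawer: d(cons)+8=l, r(cons)+8=z, a(vowel)+1=b, w(cons)+8=e, e(vowel)+1=f, r(cons)+8=z.

lzbefz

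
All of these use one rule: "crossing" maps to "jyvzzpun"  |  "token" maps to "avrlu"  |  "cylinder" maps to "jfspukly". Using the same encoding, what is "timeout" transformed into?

aptlvba

Compare letters: c→j is +7, r→y is +7, o→v is +7 — a constant shift. This is a Caesar cipher with shift 7.
On timeout: t+7=a, i+7=p, m+7=t, e+7=l, o+7=v, u+7=b, t+7=a.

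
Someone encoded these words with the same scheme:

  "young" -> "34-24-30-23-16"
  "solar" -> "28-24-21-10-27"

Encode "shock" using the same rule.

28-17-24-12-20

y is letter #25 and maps to 34: an offset of 9. Letters become their 1-based position plus 9 (so a→10, b→11, …).
Applying it to shock: s=19→28, h=8→17, o=15→24, c=3→12, k=11→20.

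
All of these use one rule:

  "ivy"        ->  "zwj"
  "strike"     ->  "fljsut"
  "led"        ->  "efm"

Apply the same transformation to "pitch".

idujq

The output letters match the input read backwards, each shifted +1: ivy reversed is yvi. The word is reversed, then every letter is shifted forward by 1.
For pitch: reverse → hctip; then shift: h+1=i, c+1=d, t+1=u, i+1=j, p+1=q.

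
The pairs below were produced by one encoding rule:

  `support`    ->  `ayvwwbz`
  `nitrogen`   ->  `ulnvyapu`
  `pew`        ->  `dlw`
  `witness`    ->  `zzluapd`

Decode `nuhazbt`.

mustang

The output letters match the input read backwards, each shifted +7: support reversed is troppus. Read the word backwards and shift each letter +7.
Decoding nuhazbt: shift back: n−7=g, u−7=n, h−7=a, a−7=t, z−7=s, b−7=u, t−7=m → gnatsum; then reverse → mustang.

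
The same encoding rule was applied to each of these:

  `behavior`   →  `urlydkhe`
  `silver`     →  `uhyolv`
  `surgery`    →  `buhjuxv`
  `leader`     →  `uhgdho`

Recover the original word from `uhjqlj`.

ginger

The output letters match the input read backwards, each shifted +3: behavior reversed is roivaheb. The word is reversed, then every letter is shifted forward by 3.
Undoing it on uhjqlj: shift back: u−3=r, h−3=e, j−3=g, q−3=n, l−3=i, j−3=g → regnig; then reverse → ginger.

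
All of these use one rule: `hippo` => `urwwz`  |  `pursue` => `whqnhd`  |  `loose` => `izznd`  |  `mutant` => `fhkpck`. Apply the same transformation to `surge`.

nhqxd

h(7)→u(20) and i(8)→r(17) fit y≡23x+15 (mod 26); the inverse of 23 mod 26 is 17. This is an affine cipher: with a=0,…,z=25, each position x becomes (23x+15) mod 26.
On surge: s(18)→23·18+15≡13=n; u(20)→23·20+15≡7=h; r(17)→23·17+15≡16=q; g(6)→23·6+15≡23=x; e(4)→23·4+15≡3=d (all mod 26).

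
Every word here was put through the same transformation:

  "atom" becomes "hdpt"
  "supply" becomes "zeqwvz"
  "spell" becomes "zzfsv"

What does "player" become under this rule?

It's a Vigenère-style cipher with numeric key [7,10,1]: position i shifts by key[i mod 3].
Applying it to player: p+7=w, l+10=v, a+1=b, y+7=f, e+10=o, r+1=s.

wvbfos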